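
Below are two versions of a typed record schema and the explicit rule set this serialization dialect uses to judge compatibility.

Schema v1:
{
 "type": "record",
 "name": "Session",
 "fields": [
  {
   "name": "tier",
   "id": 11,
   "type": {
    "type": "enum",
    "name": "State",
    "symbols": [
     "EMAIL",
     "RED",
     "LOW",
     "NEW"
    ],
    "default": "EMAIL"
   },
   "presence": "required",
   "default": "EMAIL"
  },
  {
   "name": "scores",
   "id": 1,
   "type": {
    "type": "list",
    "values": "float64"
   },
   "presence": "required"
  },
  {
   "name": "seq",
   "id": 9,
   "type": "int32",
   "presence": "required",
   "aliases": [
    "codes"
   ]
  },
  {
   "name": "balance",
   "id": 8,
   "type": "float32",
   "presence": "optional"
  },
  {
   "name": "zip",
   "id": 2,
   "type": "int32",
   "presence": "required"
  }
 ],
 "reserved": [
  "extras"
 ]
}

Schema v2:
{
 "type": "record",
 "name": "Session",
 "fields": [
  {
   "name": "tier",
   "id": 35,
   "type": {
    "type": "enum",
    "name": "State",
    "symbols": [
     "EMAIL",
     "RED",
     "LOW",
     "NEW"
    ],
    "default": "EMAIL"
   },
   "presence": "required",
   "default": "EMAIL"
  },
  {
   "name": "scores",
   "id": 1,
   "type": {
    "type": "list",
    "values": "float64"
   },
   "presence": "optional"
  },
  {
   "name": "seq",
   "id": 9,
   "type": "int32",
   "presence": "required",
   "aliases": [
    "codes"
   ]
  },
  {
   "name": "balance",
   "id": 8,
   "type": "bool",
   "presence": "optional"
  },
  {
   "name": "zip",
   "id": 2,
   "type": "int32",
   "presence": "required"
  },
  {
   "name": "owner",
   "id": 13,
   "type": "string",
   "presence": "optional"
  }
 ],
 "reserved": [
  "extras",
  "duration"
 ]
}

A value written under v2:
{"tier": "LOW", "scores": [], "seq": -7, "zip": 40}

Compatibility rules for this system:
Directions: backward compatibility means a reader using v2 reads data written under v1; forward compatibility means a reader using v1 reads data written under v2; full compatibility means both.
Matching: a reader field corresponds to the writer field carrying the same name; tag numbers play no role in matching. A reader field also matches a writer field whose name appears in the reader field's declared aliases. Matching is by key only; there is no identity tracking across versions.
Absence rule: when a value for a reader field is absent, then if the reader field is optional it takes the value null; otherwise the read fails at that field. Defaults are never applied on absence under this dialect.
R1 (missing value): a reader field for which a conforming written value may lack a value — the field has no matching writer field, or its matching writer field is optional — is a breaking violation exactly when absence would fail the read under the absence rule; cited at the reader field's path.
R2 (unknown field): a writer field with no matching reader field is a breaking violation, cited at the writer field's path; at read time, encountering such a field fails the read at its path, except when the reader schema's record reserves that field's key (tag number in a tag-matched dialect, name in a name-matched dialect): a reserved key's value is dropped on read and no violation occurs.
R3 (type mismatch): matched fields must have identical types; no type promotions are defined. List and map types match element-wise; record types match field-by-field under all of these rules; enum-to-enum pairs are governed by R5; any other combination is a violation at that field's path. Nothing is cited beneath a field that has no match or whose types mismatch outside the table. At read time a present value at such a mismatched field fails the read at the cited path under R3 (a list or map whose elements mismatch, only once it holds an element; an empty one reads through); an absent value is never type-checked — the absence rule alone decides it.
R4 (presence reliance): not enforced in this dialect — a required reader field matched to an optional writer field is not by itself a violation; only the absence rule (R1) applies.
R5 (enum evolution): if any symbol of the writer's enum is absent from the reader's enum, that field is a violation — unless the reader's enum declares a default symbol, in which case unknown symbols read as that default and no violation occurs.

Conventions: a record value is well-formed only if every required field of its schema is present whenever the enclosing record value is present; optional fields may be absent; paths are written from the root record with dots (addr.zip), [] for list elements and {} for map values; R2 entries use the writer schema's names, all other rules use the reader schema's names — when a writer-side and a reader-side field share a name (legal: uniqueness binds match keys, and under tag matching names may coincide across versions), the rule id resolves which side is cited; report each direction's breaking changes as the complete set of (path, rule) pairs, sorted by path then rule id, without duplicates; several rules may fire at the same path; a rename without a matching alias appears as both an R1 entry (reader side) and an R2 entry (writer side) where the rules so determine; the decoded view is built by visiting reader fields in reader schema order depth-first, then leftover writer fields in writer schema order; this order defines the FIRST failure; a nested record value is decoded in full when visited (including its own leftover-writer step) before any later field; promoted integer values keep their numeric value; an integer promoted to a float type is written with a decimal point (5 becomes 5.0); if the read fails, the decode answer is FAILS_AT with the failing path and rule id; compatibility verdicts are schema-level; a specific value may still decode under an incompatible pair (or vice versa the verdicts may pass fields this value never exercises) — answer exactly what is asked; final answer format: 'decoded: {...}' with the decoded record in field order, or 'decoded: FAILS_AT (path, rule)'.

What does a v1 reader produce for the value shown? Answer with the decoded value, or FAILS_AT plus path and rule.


in Session below, arrows point writer -> reader
migrating the Session value to v1:
  tier := "LOW"
  scores := []
  seq := -7
  balance := null (missing; optional => null)
  zip := 40
  => decoded: {"tier": "LOW", "scores": [], "seq": -7, "balance": null, "zip": 40}
ruling out the remaining Session differences:
  field tier in record Session: tag 11 changed to 35 -> triggers nothing under the printed rules; the Session answer is the same either way
  field scores in record Session: required changed to optional -> changes Session's schema-level verdicts only — the decode of this value is the same
  added field owner to record Session: optional string, tag 13 (in v2 it sits last) -> changes Session's schema-level verdicts only — the decode of this value is the same
  field balance in record Session: type float32 changed to bool -> changes Session's schema-level verdicts only — the decode of this value is the same

decoded: {"tier": "LOW", "scores": [], "seq": -7, "balance": null, "zip": 40}


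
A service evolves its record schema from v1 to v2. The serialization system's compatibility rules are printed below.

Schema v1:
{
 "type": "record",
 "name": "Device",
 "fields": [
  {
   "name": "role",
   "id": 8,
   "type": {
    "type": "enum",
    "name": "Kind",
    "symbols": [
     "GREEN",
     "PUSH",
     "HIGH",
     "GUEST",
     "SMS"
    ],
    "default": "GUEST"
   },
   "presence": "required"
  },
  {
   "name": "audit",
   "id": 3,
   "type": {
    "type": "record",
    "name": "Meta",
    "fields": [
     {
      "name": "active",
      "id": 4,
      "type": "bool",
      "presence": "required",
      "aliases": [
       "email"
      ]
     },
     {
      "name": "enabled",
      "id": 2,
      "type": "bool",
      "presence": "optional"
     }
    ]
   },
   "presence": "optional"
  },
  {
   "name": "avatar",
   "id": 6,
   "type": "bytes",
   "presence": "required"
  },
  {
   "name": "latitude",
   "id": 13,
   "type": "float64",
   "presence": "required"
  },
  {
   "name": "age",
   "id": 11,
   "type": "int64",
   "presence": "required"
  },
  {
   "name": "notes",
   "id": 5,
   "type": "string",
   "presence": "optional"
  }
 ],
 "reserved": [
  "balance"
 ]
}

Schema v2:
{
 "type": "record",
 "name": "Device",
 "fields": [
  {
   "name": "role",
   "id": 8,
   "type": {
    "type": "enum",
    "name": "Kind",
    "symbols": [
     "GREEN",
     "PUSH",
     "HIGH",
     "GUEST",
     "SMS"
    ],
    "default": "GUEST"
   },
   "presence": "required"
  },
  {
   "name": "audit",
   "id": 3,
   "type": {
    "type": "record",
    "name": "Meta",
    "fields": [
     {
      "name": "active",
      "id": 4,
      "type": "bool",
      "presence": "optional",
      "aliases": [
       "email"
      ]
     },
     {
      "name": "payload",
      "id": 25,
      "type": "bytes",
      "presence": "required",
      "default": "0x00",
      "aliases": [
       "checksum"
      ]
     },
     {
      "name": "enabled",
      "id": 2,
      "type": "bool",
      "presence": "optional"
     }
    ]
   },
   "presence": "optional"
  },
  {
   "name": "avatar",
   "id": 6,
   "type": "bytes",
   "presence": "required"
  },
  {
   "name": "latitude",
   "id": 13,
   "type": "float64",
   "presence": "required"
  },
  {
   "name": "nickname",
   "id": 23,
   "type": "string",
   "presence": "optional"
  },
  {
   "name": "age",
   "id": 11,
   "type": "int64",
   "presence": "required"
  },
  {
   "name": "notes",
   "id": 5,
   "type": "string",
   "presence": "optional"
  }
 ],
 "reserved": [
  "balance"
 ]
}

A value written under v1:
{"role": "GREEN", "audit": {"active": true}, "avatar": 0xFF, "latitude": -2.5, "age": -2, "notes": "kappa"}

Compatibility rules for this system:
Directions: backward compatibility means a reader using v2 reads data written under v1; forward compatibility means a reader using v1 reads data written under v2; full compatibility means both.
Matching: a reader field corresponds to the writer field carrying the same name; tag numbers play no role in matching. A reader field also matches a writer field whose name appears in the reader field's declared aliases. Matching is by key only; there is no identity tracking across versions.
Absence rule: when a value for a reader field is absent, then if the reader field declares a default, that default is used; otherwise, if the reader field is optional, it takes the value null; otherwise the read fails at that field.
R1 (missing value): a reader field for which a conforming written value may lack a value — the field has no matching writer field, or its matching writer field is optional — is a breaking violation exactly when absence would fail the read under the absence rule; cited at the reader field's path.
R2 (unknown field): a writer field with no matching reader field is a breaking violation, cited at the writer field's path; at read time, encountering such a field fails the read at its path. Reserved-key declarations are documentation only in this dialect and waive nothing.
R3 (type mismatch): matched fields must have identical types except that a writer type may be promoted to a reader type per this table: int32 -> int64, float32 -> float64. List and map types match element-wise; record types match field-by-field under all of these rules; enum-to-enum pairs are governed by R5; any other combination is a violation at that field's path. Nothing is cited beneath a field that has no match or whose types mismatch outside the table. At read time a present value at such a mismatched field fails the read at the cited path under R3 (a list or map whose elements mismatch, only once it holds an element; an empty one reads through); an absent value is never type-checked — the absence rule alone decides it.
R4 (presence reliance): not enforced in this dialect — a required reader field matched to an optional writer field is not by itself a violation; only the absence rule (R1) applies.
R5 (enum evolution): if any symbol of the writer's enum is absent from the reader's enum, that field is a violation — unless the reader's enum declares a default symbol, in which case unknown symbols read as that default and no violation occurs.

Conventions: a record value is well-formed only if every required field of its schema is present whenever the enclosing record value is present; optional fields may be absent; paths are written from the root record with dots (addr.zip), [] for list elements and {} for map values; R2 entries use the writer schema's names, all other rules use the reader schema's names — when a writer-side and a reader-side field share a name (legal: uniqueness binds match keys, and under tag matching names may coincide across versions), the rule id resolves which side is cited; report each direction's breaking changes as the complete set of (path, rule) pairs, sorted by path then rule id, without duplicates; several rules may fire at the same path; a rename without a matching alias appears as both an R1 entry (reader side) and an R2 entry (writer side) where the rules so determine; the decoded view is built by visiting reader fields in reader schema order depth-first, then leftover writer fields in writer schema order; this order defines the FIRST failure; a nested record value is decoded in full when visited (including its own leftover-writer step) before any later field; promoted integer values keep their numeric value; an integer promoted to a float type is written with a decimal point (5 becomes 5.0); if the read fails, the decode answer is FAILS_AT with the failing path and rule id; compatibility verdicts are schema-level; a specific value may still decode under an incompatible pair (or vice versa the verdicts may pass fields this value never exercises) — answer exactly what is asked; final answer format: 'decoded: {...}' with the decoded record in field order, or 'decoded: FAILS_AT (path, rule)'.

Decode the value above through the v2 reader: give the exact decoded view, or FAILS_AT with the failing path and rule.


the writer's type comes first in each Device pair
decode (reader v2):
  role := "GREEN"
  audit.active := true
  audit.payload := 0x00 (no value, default fills)
  audit.enabled := null (not supplied -> null)
  avatar := 0xFF
  latitude := -2.5
  nickname := null (not supplied -> null)
  age := -2
  notes := "kappa"
  => decoded: {"role": "GREEN", "audit": {"active": true, "payload": 0x00, "enabled": null}, "avatar": 0xFF, "latitude": -2.5, "nickname": null, "age": -2, "notes": "kappa"}
the other Device changes do not affect what is asked:
  field active in record Meta: required changed to optional -> a verdict-level change on Device — the shown value reads the same

decoded: {"role": "GREEN", "audit": {"active": true, "payload": 0x00, "enabled": null}, "avatar": 0xFF, "latitude": -2.5, "nickname": null, "age": -2, "notes": "kappa"}


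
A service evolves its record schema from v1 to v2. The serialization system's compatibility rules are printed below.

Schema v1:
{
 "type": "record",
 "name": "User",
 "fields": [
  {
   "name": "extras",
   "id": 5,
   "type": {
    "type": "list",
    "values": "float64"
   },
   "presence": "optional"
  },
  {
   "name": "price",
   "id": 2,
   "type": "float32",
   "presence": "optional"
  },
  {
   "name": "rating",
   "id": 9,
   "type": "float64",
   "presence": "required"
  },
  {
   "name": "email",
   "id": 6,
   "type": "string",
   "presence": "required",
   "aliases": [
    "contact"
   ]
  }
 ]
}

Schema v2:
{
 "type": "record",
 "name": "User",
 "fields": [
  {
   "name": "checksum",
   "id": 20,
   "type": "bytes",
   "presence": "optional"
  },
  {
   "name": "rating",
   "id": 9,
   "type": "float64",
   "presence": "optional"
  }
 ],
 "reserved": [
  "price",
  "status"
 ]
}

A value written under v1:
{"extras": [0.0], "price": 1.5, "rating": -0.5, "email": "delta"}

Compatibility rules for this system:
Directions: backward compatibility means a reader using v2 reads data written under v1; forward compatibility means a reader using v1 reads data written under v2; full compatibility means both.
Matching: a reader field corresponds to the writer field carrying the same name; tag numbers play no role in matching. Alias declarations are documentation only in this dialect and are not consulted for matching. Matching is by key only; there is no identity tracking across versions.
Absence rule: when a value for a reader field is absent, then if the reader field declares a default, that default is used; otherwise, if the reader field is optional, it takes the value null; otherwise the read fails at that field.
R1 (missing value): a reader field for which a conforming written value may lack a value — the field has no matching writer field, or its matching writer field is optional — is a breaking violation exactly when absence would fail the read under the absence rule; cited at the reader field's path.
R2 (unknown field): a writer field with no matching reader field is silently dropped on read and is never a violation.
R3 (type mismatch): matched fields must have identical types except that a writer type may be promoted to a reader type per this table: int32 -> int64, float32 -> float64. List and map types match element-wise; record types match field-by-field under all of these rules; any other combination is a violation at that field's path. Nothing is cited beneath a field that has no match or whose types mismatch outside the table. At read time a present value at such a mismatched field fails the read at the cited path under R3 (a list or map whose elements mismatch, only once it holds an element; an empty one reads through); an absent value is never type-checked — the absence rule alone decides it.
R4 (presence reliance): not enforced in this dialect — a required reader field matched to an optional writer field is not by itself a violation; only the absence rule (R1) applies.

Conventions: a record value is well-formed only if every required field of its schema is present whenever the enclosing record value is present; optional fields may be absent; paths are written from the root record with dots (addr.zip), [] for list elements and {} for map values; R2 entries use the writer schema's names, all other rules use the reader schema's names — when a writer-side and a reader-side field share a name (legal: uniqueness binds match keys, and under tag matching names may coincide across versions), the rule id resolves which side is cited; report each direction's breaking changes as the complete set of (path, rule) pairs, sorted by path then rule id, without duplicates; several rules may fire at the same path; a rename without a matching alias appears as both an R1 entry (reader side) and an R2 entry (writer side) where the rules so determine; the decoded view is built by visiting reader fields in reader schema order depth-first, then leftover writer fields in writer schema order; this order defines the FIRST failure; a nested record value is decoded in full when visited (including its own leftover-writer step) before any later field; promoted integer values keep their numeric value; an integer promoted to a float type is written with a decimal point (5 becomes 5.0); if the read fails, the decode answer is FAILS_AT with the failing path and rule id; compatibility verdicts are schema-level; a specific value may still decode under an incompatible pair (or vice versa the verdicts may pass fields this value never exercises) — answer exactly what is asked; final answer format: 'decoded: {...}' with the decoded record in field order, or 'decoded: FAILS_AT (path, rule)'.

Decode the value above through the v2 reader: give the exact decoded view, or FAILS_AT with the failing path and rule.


the writer's type comes first in each User pair
decode (reader v2):
  checksum := null (absent, optional -> null)
  rating := -0.5
  writer extras: unknown -> dropped
  writer price: unknown -> dropped
  writer email: unknown -> dropped
  => decoded: {"checksum": null, "rating": -0.5}
the rest of the User diff is inert for this question:
  field rating in record User: required changed to optional -> schema-level compatibility only; this User value's decode is unchanged

decoded: {"checksum": null, "rating": -0.5}


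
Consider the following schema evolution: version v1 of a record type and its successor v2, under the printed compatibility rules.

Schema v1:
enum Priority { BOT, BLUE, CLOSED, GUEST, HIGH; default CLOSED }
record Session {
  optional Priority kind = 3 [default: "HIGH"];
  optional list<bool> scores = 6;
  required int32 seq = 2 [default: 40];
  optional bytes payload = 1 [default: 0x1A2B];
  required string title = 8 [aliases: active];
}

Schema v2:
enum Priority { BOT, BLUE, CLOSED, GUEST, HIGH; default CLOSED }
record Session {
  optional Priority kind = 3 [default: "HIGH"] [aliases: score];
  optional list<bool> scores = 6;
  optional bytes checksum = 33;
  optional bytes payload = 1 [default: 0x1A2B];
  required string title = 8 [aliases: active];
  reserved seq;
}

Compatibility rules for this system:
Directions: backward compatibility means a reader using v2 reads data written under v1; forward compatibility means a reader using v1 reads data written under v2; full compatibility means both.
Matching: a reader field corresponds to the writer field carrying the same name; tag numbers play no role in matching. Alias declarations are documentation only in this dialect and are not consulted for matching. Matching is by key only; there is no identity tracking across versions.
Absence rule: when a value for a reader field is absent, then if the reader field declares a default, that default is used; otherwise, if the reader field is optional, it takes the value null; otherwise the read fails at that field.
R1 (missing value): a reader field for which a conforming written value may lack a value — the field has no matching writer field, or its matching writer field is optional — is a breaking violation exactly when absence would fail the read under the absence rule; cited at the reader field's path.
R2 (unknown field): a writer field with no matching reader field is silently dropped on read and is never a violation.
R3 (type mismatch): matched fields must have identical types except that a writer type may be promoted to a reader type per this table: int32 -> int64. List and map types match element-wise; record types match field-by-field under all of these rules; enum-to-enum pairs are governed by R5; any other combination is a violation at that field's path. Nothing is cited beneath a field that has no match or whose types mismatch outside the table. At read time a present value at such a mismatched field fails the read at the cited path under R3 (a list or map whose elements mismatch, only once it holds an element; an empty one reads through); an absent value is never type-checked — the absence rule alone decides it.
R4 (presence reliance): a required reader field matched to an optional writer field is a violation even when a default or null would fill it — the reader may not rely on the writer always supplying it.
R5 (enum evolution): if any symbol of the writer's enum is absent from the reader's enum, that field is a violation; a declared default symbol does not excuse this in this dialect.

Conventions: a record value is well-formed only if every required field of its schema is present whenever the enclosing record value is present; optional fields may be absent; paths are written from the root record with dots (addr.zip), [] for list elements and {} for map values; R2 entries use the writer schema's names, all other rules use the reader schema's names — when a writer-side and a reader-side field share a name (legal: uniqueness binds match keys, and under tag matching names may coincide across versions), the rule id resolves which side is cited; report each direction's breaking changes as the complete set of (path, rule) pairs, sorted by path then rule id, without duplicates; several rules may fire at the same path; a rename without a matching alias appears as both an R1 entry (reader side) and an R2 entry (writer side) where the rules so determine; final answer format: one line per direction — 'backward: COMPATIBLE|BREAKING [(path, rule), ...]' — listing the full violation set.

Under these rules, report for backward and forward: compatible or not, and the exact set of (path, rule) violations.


backward: COMPATIBLE []; forward: COMPATIBLE []

the writer's type comes first in each Session pair
backward analysis of Session with v2 as reader and v1 as writer:
  Priority -> Priority, writer optional: kind aligns to kind
  list<bool> -> list<bool>, writer optional: scores aligns to scores
  checksum has no writer counterpart
  bytes -> bytes, writer optional: payload aligns to payload
  string -> string, writer required: title aligns to title
  leftover writer field: seq
  => backward: COMPATIBLE
forward analysis of Session with v1 as reader and v2 as writer:
  Priority -> Priority, writer optional: kind aligns to kind
  list<bool> -> list<bool>, writer optional: scores aligns to scores
  seq has no writer counterpart
  bytes -> bytes, writer optional: payload aligns to payload
  string -> string, writer required: title aligns to title
  leftover writer field: checksum
  => forward: COMPATIBLE


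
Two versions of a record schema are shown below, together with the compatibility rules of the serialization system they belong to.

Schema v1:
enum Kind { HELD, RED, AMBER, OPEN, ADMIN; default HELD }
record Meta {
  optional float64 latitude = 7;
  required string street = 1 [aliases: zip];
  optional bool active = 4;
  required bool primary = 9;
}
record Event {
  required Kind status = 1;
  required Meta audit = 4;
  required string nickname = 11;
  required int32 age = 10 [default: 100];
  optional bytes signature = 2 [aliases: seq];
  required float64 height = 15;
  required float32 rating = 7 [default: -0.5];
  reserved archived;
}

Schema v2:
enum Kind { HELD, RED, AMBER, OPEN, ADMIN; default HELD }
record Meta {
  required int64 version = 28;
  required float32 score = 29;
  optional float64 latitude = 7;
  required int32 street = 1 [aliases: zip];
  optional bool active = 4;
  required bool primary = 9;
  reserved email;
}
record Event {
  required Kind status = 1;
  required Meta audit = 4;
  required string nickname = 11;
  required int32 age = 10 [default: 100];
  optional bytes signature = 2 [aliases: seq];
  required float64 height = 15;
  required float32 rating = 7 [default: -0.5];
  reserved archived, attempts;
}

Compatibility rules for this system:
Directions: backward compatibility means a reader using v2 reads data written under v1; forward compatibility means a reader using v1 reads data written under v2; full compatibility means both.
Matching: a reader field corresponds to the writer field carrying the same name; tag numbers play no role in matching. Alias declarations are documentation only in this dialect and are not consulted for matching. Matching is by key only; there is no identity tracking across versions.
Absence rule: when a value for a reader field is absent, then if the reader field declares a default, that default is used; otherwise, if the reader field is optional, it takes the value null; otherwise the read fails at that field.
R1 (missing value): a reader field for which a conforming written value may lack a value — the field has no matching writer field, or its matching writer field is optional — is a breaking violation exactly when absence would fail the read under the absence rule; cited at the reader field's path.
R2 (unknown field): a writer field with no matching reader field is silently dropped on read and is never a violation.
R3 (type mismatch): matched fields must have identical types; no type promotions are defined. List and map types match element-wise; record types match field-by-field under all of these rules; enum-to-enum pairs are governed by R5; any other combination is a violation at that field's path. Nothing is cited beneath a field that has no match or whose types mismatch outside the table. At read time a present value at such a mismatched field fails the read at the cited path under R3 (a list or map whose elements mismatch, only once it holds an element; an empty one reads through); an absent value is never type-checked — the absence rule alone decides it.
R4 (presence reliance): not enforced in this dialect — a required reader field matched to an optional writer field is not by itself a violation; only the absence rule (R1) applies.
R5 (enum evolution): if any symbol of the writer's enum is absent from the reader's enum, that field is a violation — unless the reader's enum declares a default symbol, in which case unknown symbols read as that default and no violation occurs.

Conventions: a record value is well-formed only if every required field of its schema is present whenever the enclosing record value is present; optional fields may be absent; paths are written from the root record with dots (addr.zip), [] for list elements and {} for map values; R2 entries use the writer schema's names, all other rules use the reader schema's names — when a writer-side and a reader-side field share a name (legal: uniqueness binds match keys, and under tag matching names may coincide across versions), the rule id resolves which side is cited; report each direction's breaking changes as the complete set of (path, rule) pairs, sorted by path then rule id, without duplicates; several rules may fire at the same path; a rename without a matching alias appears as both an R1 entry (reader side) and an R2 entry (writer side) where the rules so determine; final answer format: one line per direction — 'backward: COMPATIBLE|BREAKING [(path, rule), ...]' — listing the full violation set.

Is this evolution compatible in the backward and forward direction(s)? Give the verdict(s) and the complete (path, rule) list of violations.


in Event below, arrows point writer -> reader
checking backward for Event: reader v2 against writer v1:
  status: paired with writer status (Kind -> Kind; writer required)
  audit: paired with writer audit (Meta -> Meta; writer required)
  nickname: paired with writer nickname (string -> string; writer required)
  age: paired with writer age (int32 -> int32; writer required)
  signature: paired with writer signature (bytes -> bytes; writer optional)
  height: paired with writer height (float64 -> float64; writer required)
  rating: paired with writer rating (float32 -> float32; writer required)
  audit.version: no writer match
  audit.score: no writer match
  audit.latitude: paired with writer audit.latitude (float64 -> float64; writer optional)
  audit.street: paired with writer audit.street (string -> int32; writer required)
  audit.active: paired with writer audit.active (bool -> bool; writer optional)
  audit.primary: paired with writer audit.primary (bool -> bool; writer required)
  R1 fires at audit.score
  R3 fires at audit.street
  R1 fires at audit.version
  => backward: BREAKING (3)
checking forward for Event: reader v1 against writer v2:
  status: paired with writer status (Kind -> Kind; writer required)
  audit: paired with writer audit (Meta -> Meta; writer required)
  nickname: paired with writer nickname (string -> string; writer required)
  age: paired with writer age (int32 -> int32; writer required)
  signature: paired with writer signature (bytes -> bytes; writer optional)
  height: paired with writer height (float64 -> float64; writer required)
  rating: paired with writer rating (float32 -> float32; writer required)
  audit.latitude: paired with writer audit.latitude (float64 -> float64; writer optional)
  audit.street: paired with writer audit.street (int32 -> string; writer required)
  audit.active: paired with writer audit.active (bool -> bool; writer optional)
  audit.primary: paired with writer audit.primary (bool -> bool; writer required)
  leftover writer field: audit.version
  leftover writer field: audit.score
  R3 fires at audit.street
  => forward: BREAKING (1)

backward: BREAKING [(audit.score, R1), (audit.street, R3), (audit.version, R1)]; forward: BREAKING [(audit.street, R3)]


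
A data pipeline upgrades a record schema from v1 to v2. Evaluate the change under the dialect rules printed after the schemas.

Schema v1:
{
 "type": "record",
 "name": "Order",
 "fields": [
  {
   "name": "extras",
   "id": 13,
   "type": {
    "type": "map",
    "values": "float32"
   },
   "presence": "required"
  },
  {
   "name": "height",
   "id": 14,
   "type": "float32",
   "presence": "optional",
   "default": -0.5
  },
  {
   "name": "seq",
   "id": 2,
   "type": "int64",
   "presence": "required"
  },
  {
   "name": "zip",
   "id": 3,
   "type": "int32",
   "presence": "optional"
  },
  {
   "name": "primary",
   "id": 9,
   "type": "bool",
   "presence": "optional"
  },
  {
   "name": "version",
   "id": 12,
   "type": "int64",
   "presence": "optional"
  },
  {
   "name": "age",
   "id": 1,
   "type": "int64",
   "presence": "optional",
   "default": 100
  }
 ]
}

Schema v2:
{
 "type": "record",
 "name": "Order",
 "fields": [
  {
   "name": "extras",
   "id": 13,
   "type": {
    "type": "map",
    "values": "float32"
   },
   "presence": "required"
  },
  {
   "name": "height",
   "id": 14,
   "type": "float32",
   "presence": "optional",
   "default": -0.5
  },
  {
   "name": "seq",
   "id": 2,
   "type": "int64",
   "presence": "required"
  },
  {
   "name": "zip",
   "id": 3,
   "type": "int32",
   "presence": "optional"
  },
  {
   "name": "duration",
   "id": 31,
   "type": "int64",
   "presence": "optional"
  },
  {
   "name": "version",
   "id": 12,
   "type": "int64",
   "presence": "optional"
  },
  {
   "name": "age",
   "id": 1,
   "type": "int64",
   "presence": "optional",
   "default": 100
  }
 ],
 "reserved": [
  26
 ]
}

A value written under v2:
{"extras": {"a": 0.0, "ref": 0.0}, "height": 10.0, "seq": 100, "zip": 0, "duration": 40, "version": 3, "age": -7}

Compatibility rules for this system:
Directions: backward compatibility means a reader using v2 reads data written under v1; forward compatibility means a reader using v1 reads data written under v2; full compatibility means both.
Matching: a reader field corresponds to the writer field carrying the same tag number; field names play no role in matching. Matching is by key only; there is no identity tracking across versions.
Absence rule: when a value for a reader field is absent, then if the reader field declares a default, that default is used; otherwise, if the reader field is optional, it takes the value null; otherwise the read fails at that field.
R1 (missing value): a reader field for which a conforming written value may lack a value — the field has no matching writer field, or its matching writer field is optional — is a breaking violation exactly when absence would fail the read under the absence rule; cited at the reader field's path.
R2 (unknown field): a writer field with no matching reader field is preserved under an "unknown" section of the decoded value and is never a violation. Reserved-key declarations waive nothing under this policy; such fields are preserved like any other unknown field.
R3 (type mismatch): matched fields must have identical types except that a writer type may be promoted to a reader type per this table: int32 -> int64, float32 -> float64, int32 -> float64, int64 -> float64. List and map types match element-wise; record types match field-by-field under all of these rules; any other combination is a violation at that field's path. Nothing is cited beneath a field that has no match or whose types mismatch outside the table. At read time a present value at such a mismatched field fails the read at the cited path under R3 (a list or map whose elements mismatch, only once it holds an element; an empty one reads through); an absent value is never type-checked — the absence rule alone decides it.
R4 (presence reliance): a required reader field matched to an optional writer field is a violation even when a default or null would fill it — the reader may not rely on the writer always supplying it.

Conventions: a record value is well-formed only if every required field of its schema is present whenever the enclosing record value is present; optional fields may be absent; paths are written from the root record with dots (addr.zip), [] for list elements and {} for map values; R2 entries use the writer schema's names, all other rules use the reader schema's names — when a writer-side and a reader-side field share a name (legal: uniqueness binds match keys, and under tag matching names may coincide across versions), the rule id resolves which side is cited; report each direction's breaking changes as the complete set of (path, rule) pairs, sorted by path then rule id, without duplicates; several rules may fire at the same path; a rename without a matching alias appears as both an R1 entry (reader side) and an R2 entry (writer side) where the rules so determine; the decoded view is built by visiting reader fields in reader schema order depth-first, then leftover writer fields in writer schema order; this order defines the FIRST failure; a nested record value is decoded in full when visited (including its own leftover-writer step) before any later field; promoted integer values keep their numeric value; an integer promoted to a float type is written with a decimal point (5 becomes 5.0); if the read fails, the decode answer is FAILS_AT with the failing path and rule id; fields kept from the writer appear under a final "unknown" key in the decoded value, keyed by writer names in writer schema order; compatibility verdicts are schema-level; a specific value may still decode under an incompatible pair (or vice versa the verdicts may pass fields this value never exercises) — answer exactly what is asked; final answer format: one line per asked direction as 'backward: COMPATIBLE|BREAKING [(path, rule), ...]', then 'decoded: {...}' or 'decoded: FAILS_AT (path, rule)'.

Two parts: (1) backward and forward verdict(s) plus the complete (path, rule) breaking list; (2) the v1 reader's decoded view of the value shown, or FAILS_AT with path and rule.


the writer's type comes first in each Order pair
checking backward for Order: reader v2 against writer v1:
  extras <- extras (map<string, float32> -> map<string, float32>, writer required)
  height <- height (float32 -> float32, writer optional)
  seq <- seq (int64 -> int64, writer required)
  zip <- zip (int32 -> int32, writer optional)
  no writer field matches reader duration
  version <- version (int64 -> int64, writer optional)
  age <- age (int64 -> int64, writer optional)
  writer field primary has no reader counterpart
  => no violations; backward on Order: COMPATIBLE
checking forward for Order: reader v1 against writer v2:
  extras <- extras (map<string, float32> -> map<string, float32>, writer required)
  height <- height (float32 -> float32, writer optional)
  seq <- seq (int64 -> int64, writer required)
  zip <- zip (int32 -> int32, writer optional)
  no writer field matches reader primary
  version <- version (int64 -> int64, writer optional)
  age <- age (int64 -> int64, writer optional)
  writer field duration has no reader counterpart
  => no violations; forward on Order: COMPATIBLE
decode walk for Order under reader schema v1:
  extras := {"a": 0.0, "ref": 0.0}
  height := 10.0
  seq := 100
  zip := 0
  primary := null (not supplied -> null)
  version := 3
  age := -7
  writer duration: kept under "unknown"
  => decoded: {"extras": {"a": 0.0, "ref": 0.0}, "height": 10.0, "seq": 100, "zip": 0, "primary": null, "version": 3, "age": -7, "unknown": {"duration": 40}}

backward: COMPATIBLE []; forward: COMPATIBLE []; decoded: {"extras": {"a": 0.0, "ref": 0.0}, "height": 10.0, "seq": 100, "zip": 0, "primary": null, "version": 3, "age": -7, "unknown": {"duration": 40}}


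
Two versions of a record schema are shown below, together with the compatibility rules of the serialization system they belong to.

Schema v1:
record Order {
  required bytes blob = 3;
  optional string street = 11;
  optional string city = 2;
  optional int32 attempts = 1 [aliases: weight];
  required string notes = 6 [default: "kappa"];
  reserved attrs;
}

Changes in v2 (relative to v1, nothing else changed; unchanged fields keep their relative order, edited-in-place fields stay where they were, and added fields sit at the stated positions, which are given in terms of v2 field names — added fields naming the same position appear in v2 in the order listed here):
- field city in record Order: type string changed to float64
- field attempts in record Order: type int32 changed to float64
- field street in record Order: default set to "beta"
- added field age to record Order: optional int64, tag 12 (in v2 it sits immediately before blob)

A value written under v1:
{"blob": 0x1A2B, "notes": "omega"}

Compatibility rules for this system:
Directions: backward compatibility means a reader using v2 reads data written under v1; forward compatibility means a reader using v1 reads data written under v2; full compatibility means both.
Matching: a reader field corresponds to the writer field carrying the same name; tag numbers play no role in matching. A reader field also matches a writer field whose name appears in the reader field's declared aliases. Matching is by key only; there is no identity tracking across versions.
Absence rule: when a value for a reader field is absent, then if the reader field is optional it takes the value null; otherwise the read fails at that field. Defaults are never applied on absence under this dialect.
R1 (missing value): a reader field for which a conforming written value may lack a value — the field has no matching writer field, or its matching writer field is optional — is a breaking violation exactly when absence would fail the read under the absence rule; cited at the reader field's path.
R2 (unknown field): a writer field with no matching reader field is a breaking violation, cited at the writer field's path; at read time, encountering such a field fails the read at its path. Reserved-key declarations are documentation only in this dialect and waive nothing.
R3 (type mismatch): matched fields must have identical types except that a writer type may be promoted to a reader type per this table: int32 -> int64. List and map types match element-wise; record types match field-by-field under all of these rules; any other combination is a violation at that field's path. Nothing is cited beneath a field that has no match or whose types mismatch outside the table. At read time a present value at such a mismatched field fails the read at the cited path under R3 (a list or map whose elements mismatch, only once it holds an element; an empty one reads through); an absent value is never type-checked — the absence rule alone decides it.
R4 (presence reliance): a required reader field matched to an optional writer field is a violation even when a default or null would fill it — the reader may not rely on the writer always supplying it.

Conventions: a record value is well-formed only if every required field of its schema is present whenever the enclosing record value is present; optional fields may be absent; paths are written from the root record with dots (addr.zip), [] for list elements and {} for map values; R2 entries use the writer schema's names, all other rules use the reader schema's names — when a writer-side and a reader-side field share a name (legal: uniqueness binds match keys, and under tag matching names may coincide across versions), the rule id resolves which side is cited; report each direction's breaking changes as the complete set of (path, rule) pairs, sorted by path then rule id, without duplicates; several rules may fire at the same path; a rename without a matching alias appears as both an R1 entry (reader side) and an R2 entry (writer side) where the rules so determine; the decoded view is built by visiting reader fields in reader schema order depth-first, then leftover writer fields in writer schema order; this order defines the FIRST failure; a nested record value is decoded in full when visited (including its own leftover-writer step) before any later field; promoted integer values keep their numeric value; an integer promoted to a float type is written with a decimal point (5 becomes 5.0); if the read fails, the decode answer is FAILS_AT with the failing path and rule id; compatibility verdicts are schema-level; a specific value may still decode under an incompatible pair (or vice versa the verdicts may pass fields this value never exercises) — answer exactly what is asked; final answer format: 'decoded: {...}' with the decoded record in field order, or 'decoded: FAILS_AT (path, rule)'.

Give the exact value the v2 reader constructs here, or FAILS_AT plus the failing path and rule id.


decoded: {"age": null, "blob": 0x1A2B, "street": null, "city": null, "attempts": null, "notes": "omega"}

in Order below, arrows point writer -> reader
decode (reader v2):
  age := null (not supplied -> null)
  blob := 0x1A2B
  street := null (not supplied -> null)
  city := null (not supplied -> null)
  attempts := null (not supplied -> null)
  notes := "omega"
  => decoded: {"age": null, "blob": 0x1A2B, "street": null, "city": null, "attempts": null, "notes": "omega"}
the rest of the Order diff is inert for this question:
  field city in record Order: type string changed to float64 -> affects the rule determinations only; this particular Order value decodes identically
  field attempts in record Order: type int32 changed to float64 -> affects the rule determinations only; this particular Order value decodes identically
  field street in record Order: default set to "beta" -> inert under this dialect — no rule fires on Order and the result does not move
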